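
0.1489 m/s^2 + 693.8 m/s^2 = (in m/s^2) 693.9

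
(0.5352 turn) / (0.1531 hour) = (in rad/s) 0.006101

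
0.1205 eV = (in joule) 1.931e-20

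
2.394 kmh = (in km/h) 2.394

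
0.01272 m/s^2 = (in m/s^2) 0.01272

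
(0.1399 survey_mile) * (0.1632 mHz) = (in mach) 0.0001079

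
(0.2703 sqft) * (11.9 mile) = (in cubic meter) 480.9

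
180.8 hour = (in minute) 1.085e+04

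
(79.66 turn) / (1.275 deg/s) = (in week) 0.03719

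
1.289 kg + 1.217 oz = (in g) 1324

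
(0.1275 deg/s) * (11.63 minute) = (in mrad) 1553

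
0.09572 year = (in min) 5.031e+04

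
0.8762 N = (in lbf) 0.197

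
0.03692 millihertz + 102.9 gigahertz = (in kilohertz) 1.029e+08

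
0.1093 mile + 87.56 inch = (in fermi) 1.781e+17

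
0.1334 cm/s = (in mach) 3.918e-06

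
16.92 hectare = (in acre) 41.81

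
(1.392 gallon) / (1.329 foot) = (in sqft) 0.14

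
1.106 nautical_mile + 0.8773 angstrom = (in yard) 2240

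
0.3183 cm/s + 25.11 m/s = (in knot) 48.82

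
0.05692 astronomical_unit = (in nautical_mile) 4.598e+06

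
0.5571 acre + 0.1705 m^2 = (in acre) 0.5571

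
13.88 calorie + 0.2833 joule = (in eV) 3.642e+20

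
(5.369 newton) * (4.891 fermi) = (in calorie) 6.276e-15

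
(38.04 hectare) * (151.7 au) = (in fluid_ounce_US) 2.919e+23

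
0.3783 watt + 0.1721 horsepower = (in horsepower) 0.1726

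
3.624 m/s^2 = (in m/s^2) 3.624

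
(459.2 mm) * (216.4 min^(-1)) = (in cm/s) 165.6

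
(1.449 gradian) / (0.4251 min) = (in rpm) 0.008522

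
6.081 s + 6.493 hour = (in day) 0.2706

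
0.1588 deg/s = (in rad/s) 0.002772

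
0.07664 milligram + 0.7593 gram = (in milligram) 759.4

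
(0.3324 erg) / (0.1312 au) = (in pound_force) 3.807e-19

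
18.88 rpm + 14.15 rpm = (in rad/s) 3.459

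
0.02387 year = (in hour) 209.1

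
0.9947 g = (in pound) 0.002193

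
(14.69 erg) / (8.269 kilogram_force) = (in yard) 1.981e-08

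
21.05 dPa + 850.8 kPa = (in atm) 8.397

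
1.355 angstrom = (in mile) 8.42e-14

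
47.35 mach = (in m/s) 1.612e+04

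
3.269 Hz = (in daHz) 0.3269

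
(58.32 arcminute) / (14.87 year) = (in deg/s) 2.073e-09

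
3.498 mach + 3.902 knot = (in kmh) 4295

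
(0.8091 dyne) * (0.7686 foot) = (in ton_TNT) 4.53e-16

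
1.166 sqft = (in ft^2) 1.166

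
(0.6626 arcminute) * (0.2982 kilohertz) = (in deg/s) 3.293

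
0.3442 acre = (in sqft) 1.499e+04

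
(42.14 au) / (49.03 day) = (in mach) 4370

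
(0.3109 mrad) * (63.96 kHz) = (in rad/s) 19.89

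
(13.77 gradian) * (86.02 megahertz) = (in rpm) 1.777e+08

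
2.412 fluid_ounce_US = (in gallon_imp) 0.01569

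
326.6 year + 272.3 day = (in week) 1.707e+04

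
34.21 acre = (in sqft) 1.49e+06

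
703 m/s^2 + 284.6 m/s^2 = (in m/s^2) 987.6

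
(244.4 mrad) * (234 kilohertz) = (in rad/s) 5.719e+04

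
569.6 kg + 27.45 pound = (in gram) 5.821e+05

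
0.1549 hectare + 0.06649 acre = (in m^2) 1818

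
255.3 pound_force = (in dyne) 1.136e+08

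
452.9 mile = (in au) 4.872e-06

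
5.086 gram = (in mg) 5086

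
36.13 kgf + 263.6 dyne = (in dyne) 3.543e+07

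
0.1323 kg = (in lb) 0.2917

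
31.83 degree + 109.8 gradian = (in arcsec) 4.703e+05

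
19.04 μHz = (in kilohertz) 1.904e-08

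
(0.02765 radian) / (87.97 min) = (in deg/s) 0.0003001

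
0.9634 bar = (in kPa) 96.34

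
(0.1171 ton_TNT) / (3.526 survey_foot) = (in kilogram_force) 4.649e+07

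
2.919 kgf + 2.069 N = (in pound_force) 6.9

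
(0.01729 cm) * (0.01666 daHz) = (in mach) 8.46e-08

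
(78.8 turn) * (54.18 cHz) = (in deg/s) 1.537e+04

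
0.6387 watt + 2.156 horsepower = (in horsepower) 2.157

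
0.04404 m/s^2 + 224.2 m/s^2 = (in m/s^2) 224.2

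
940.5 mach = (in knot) 6.225e+05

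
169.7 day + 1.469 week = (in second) 1.555e+07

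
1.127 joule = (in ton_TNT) 2.694e-10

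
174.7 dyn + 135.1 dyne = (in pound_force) 0.0006965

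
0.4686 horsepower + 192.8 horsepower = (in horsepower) 193.3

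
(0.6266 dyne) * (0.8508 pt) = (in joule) 1.881e-09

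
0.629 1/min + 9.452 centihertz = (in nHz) 1.05e+08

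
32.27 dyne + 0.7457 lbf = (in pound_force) 0.7458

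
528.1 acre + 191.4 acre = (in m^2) 2.912e+06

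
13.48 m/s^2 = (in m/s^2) 13.48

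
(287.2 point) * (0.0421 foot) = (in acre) 3.213e-07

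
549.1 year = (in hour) 4.81e+06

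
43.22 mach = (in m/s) 1.472e+04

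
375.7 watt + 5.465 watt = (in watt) 381.2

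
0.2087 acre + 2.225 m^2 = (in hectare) 0.08468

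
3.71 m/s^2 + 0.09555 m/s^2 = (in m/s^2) 3.806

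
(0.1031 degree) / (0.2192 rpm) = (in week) 1.296e-07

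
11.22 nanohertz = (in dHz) 1.122e-07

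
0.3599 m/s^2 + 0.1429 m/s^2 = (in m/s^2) 0.5028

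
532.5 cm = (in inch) 209.6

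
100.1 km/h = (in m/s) 27.81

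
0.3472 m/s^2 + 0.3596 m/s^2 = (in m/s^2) 0.7068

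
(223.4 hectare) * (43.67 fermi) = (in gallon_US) 2.577e-05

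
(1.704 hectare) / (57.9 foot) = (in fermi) 9.656e+17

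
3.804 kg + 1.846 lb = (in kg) 4.641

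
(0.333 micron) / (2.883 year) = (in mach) 1.076e-17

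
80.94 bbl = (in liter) 1.287e+04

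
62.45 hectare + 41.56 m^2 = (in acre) 154.3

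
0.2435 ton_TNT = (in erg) 1.019e+16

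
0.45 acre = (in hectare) 0.1821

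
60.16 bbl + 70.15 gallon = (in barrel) 61.83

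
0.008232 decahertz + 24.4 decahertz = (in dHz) 2441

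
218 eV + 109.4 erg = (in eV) 6.828e+13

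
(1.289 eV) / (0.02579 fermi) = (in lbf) 0.0018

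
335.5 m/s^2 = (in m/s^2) 335.5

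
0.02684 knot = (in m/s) 0.01381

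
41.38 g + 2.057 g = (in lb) 0.09576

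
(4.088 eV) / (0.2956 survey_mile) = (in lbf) 3.095e-22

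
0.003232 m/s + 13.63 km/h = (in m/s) 3.789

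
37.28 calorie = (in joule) 156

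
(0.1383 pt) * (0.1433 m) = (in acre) 1.728e-09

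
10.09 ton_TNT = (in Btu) 4.001e+07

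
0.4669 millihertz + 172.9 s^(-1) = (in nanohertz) 1.729e+11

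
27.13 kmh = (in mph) 16.86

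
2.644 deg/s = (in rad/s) 0.04615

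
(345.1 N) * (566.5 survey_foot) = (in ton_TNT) 1.424e-05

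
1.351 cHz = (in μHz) 1.351e+04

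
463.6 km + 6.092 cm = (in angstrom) 4.636e+15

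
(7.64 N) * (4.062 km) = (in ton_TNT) 7.417e-06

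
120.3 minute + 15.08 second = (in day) 0.08372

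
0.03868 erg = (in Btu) 3.666e-12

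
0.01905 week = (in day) 0.1333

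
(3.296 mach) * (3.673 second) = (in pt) 1.168e+07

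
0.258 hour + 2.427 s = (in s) 931.2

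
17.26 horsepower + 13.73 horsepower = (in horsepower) 30.99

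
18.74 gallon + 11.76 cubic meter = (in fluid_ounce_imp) 4.164e+05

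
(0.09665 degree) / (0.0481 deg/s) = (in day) 2.326e-05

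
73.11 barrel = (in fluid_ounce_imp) 4.091e+05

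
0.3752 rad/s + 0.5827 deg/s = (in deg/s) 22.08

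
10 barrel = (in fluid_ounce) 5.376e+04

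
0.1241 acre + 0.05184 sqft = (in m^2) 502.2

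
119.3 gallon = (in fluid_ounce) 1.527e+04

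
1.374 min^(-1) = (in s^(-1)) 0.0229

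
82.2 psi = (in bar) 5.667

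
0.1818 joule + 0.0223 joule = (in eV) 1.274e+18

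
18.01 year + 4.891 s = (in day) 6574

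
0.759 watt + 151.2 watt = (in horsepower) 0.2038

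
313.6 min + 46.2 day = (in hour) 1114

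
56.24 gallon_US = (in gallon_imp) 46.83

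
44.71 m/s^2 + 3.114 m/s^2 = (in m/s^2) 47.82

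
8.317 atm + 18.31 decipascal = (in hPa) 8427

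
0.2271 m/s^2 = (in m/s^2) 0.2271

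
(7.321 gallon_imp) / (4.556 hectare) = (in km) 7.305e-10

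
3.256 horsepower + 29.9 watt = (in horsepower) 3.296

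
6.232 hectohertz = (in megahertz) 0.0006232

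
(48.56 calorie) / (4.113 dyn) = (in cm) 4.94e+08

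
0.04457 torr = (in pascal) 5.942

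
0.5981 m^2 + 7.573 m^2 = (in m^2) 8.171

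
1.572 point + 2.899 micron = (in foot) 0.001829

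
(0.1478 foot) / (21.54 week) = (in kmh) 1.245e-08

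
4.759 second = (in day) 5.508e-05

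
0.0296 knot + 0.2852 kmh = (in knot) 0.1836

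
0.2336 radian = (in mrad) 233.6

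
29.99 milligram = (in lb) 6.612e-05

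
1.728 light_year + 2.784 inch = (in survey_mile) 1.016e+13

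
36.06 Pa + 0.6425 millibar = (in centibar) 0.1003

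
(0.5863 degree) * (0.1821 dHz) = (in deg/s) 0.01068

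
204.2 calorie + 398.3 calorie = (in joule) 2521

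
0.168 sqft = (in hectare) 1.561e-06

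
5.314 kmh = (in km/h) 5.314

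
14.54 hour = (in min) 872.4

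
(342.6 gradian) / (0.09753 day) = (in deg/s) 0.03659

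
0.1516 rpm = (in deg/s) 0.9096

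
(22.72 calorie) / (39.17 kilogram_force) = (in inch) 9.743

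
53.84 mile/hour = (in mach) 0.07069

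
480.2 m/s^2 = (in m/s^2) 480.2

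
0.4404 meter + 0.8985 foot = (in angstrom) 7.143e+09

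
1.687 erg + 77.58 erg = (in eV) 4.947e+13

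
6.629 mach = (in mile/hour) 5049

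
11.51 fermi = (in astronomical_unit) 7.694e-26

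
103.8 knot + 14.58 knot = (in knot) 118.4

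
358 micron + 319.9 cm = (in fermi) 3.199e+15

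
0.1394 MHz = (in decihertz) 1.394e+06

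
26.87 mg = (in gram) 0.02687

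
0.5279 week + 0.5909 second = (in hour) 88.69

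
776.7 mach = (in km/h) 9.521e+05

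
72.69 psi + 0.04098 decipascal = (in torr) 3759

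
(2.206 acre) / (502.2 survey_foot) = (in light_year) 6.165e-15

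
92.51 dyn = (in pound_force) 0.000208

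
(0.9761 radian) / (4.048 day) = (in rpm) 2.665e-05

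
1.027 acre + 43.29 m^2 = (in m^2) 4199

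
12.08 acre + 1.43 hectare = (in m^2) 6.319e+04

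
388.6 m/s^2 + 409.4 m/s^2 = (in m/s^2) 798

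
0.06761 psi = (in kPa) 0.4662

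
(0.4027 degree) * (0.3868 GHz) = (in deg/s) 1.558e+08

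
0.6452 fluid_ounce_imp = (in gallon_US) 0.004843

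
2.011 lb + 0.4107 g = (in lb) 2.012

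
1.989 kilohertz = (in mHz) 1.989e+06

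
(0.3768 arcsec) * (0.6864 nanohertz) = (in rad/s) 1.254e-15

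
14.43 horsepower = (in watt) 1.076e+04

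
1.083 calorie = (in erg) 4.531e+07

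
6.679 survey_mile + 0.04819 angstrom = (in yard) 1.176e+04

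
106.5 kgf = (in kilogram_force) 106.5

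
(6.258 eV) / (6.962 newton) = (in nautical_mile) 7.776e-23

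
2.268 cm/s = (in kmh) 0.08165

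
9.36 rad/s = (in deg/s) 536.3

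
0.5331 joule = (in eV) 3.327e+18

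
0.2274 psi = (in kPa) 1.568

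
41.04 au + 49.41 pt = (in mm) 6.139e+15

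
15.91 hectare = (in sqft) 1.713e+06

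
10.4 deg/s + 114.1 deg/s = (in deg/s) 124.5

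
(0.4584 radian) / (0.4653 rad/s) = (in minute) 0.01642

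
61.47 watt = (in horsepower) 0.08243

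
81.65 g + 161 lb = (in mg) 7.311e+07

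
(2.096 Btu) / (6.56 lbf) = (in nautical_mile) 0.04092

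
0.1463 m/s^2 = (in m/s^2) 0.1463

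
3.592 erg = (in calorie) 8.585e-08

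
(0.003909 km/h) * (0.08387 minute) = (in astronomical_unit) 3.653e-14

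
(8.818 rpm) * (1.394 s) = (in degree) 73.75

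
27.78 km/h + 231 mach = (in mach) 231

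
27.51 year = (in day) 1.004e+04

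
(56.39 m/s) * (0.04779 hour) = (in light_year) 1.025e-12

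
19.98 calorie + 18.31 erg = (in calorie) 19.98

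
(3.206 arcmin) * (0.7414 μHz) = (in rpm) 6.603e-09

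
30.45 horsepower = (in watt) 2.271e+04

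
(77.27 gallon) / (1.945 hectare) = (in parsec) 4.874e-22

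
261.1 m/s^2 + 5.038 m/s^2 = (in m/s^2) 266.1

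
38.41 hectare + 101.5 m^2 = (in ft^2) 4.136e+06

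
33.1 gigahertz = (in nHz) 3.31e+19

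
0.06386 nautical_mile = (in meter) 118.3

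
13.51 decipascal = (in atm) 1.333e-05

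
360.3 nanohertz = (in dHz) 3.603e-06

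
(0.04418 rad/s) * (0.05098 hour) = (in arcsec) 1.672e+06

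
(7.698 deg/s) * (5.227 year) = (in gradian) 1.41e+09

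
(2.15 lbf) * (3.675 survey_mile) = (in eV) 3.53e+23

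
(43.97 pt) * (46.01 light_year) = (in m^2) 6.752e+15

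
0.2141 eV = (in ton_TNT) 8.199e-30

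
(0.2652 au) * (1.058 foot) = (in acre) 3.161e+06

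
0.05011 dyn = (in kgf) 5.11e-08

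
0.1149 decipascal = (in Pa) 0.01149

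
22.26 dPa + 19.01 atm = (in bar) 19.26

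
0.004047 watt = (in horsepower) 5.427e-06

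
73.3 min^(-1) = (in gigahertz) 1.222e-09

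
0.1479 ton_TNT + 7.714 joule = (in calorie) 1.479e+08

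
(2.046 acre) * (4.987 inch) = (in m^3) 1049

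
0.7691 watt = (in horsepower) 0.001031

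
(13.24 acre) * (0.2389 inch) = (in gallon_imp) 7.152e+04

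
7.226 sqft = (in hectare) 6.713e-05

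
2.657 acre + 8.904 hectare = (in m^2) 9.979e+04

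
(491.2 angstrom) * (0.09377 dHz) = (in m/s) 4.606e-10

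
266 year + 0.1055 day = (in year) 266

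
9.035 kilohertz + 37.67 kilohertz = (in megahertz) 0.04671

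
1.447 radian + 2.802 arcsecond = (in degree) 82.91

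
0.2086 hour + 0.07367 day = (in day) 0.08236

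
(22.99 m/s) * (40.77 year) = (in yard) 3.233e+10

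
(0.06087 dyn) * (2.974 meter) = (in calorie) 4.327e-07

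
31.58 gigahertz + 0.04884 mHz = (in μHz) 3.158e+16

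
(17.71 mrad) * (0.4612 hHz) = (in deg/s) 46.8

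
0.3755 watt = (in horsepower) 0.0005036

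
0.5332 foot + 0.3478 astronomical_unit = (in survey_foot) 1.707e+11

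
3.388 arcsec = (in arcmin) 0.05647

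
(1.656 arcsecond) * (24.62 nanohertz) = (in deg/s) 1.133e-11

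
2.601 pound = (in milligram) 1.18e+06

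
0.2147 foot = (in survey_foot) 0.2147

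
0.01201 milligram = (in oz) 4.236e-07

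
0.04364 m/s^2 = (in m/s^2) 0.04364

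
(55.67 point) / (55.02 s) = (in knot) 0.0006938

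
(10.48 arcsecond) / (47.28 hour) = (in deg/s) 1.71e-08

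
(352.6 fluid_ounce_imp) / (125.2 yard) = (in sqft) 0.000942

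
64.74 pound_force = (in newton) 288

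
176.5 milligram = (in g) 0.1765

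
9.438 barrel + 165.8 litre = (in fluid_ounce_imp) 5.865e+04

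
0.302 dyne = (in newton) 3.02e-06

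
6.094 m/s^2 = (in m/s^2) 6.094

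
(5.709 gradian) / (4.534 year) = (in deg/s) 3.593e-08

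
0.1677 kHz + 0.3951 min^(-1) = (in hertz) 167.7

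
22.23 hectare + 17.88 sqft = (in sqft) 2.393e+06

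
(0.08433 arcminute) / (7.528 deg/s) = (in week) 3.087e-10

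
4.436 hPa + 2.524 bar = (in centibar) 252.8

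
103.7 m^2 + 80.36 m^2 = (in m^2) 184.1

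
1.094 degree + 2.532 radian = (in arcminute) 8770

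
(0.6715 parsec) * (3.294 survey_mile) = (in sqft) 1.182e+21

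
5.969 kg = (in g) 5969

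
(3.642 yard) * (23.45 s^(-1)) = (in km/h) 281.1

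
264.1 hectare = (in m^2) 2.641e+06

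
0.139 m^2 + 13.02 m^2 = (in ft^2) 141.6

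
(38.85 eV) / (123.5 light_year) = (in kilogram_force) 5.432e-37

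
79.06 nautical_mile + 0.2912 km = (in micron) 1.467e+11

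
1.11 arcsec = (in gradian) 0.0003426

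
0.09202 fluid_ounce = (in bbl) 1.712e-05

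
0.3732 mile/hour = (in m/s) 0.1668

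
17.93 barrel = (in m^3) 2.851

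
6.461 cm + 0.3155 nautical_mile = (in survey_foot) 1917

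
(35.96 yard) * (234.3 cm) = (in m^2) 77.04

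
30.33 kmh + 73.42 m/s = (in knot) 159.1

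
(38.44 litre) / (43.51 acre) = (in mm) 0.0002183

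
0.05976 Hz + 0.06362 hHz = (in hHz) 0.06422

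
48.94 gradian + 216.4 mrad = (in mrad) 985.1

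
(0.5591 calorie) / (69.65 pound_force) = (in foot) 0.02477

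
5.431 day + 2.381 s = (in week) 0.7759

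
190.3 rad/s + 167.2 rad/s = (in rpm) 3414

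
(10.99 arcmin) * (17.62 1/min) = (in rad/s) 0.0009388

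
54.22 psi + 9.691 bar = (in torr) 1.007e+04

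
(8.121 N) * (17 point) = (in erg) 4.87e+05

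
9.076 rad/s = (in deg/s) 520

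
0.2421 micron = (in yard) 2.648e-07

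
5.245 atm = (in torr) 3986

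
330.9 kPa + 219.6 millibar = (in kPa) 352.9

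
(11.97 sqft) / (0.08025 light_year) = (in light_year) 1.548e-31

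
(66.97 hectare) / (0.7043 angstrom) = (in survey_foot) 3.12e+16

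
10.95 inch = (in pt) 788.4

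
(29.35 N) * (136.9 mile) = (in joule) 6.466e+06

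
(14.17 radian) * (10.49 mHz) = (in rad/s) 0.1486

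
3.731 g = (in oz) 0.1316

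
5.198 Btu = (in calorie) 1311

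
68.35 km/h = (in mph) 42.47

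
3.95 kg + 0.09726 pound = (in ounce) 140.9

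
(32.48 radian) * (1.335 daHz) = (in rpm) 4141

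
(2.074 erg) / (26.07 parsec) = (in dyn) 2.578e-20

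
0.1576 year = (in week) 8.218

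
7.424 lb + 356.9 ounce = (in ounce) 475.7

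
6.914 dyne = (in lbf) 1.554e-05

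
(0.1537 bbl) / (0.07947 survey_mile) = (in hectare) 1.911e-08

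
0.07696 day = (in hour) 1.847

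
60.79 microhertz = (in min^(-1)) 0.003647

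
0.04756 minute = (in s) 2.854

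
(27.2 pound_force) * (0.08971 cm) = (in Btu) 0.0001029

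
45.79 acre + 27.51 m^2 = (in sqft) 1.995e+06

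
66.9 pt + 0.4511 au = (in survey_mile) 4.193e+07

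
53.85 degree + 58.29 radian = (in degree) 3394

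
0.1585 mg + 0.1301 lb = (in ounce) 2.082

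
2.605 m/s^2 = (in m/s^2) 2.605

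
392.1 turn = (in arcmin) 8.469e+06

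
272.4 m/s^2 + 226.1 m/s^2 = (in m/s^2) 498.5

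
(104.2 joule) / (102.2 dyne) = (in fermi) 1.02e+20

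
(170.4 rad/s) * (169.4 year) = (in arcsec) 1.878e+17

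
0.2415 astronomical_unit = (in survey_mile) 2.245e+07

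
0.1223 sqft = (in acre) 2.808e-06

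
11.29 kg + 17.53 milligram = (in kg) 11.29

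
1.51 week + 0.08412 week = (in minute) 1.607e+04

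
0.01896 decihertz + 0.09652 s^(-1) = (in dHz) 0.9842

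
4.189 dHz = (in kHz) 0.0004189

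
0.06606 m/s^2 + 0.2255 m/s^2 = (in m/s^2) 0.2916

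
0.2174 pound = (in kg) 0.09861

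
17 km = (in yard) 1.859e+04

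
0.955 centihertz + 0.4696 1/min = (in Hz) 0.01738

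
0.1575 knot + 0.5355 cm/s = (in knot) 0.1679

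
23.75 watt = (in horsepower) 0.03185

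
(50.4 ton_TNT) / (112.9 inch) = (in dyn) 7.354e+15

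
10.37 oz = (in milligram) 2.94e+05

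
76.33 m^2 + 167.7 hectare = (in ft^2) 1.805e+07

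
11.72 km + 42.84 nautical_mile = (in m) 9.106e+04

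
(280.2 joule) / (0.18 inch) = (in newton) 6.129e+04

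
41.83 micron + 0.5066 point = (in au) 1.474e-15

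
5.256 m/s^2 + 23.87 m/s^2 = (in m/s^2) 29.13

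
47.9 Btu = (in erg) 5.054e+11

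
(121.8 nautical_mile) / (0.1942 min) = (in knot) 3.763e+04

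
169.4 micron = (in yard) 0.0001853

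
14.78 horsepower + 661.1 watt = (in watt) 1.168e+04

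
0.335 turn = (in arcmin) 7236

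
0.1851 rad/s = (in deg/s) 10.61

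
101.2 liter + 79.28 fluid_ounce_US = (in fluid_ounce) 3501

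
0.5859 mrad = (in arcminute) 2.014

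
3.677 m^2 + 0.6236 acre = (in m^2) 2527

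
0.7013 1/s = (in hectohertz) 0.007013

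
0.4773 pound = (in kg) 0.2165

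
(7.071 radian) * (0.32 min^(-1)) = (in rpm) 0.3601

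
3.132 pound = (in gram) 1421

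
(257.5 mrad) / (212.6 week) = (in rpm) 1.912e-08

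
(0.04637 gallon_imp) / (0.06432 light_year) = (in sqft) 3.729e-18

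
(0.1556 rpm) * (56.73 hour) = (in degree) 1.907e+05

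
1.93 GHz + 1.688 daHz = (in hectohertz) 1.93e+07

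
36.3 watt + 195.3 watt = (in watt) 231.6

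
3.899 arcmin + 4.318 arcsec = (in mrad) 1.155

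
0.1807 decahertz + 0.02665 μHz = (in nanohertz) 1.807e+09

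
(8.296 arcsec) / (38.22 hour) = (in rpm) 2.791e-09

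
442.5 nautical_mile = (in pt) 2.323e+09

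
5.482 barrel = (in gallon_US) 230.2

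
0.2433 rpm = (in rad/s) 0.02548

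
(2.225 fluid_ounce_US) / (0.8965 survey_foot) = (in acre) 5.95e-08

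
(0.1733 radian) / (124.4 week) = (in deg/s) 1.32e-07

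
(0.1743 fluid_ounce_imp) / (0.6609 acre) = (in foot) 6.075e-09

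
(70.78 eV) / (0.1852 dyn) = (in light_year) 6.472e-28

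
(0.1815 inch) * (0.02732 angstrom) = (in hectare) 1.259e-18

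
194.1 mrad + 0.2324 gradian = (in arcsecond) 4.079e+04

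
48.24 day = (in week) 6.891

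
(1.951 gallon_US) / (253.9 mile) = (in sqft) 1.945e-07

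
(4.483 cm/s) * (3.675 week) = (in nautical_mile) 53.8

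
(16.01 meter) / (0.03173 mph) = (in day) 0.01306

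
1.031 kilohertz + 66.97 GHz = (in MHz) 6.697e+04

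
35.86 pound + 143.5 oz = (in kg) 20.33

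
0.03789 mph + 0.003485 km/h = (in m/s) 0.01791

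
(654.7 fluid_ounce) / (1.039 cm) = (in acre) 0.0004605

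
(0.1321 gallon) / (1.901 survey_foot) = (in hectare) 8.63e-08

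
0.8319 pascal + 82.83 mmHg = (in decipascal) 1.104e+05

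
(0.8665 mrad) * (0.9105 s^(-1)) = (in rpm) 0.007534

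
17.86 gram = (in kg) 0.01786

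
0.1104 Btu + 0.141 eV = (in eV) 7.27e+20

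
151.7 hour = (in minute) 9102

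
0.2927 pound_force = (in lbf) 0.2927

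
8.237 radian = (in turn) 1.311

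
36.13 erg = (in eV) 2.255e+13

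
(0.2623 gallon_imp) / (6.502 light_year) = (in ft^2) 2.087e-19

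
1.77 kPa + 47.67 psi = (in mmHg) 2479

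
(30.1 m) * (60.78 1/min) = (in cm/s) 3049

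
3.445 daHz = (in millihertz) 3.445e+04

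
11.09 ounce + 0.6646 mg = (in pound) 0.6931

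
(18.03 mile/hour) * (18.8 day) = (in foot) 4.295e+07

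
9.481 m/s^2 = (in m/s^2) 9.481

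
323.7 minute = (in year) 0.0006159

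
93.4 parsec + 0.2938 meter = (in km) 2.882e+15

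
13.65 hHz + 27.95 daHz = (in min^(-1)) 9.867e+04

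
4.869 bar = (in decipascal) 4.869e+06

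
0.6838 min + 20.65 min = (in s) 1280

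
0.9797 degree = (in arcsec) 3527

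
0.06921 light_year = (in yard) 7.161e+14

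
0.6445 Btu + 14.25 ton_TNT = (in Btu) 5.651e+07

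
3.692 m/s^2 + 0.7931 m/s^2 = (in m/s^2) 4.485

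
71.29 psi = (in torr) 3687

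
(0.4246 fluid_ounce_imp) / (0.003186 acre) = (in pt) 0.002652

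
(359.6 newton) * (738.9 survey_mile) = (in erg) 4.276e+15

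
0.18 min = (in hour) 0.003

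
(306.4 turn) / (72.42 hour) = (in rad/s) 0.007384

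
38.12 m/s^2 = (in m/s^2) 38.12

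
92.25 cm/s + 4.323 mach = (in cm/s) 1.473e+05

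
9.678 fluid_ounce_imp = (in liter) 0.275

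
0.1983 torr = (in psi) 0.003834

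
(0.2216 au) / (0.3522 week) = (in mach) 457.1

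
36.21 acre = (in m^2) 1.465e+05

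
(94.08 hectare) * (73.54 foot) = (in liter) 2.109e+10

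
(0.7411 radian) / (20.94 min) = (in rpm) 0.005633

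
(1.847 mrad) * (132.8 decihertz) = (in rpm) 0.2342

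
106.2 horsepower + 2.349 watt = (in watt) 7.92e+04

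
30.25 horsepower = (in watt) 2.256e+04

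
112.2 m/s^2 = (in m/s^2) 112.2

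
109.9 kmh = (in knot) 59.34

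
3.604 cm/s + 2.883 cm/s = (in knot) 0.1261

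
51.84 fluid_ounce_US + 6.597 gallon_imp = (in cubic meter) 0.03152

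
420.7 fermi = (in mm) 4.207e-10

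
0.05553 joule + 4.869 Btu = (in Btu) 4.869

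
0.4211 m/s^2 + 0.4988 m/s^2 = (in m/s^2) 0.9199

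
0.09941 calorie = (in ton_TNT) 9.941e-11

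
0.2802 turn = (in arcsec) 3.631e+05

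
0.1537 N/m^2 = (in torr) 0.001153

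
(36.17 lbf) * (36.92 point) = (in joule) 2.096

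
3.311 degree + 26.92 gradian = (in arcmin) 1652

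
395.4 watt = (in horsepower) 0.5302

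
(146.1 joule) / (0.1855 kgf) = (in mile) 0.0499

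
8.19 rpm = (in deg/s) 49.14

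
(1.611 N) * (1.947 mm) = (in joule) 0.003137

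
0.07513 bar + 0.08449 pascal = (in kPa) 7.513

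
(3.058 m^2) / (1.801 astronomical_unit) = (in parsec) 3.678e-28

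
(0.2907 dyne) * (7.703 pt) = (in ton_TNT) 1.888e-18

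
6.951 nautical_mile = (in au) 8.605e-08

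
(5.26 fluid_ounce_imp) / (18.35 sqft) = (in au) 5.86e-16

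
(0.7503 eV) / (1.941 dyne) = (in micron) 6.193e-09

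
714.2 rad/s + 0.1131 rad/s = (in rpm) 6821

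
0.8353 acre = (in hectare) 0.338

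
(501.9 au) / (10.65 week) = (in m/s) 1.166e+07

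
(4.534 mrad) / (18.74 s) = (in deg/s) 0.01386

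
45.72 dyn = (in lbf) 0.0001028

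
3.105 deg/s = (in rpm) 0.5175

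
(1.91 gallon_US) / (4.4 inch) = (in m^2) 0.06469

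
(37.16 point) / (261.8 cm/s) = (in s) 0.005007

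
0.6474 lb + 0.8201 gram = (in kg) 0.2945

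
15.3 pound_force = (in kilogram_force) 6.94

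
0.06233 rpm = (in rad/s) 0.006527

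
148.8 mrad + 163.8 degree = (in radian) 3.008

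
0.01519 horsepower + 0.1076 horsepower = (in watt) 91.56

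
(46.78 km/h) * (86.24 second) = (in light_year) 1.185e-13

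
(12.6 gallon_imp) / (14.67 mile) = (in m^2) 2.426e-06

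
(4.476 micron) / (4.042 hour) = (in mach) 9.034e-13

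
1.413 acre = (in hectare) 0.5718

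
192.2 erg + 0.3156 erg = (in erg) 192.5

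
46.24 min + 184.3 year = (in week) 9610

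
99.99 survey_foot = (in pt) 8.639e+04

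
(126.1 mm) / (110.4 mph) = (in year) 8.102e-11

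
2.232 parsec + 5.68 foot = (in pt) 1.952e+20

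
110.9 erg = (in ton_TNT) 2.651e-15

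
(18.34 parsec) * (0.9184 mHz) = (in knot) 1.01e+15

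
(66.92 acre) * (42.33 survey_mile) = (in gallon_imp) 4.058e+12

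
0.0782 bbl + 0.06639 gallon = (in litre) 12.68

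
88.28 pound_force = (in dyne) 3.927e+07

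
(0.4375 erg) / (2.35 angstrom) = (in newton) 186.2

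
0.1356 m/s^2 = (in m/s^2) 0.1356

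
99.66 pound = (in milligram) 4.521e+07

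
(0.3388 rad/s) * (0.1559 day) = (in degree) 2.615e+05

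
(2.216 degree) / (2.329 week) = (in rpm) 2.622e-07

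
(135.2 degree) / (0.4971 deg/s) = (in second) 272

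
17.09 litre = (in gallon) 4.515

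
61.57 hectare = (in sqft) 6.627e+06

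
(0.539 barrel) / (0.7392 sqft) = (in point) 3537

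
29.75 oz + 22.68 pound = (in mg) 1.113e+07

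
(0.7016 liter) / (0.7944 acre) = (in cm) 2.182e-05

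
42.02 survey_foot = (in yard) 14.01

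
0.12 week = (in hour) 20.16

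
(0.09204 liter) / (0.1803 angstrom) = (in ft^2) 5.495e+07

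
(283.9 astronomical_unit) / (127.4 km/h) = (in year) 3.806e+04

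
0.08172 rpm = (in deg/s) 0.4903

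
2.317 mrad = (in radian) 0.002317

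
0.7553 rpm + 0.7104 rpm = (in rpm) 1.466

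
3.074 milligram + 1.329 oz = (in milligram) 3.768e+04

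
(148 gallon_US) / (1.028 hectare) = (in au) 3.643e-16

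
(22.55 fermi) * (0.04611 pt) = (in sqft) 3.948e-18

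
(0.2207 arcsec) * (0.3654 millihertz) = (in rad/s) 3.91e-10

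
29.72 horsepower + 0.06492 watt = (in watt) 2.216e+04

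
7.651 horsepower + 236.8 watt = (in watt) 5942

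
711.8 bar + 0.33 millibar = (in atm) 702.5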